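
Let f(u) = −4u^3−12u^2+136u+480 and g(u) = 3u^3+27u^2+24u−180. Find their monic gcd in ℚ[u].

By polynomial division,
  −4u^3−12u^2+136u+480 = (−4/3)(3u^3+27u^2+24u−180) + (24u^2+168u+240)
  3u^3+27u^2+24u−180 = ((1/8)u+1/4)(24u^2+168u+240) + (−48u−240)
  24u^2+168u+240 = (−(1/2)u−1)(−48u−240) + (0)
Last nonzero remainder: −48u−240. Dividing through by −48 gives the monic gcd u+5.

u+5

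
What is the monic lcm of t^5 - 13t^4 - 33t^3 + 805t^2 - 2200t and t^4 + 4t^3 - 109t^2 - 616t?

t^6 - 6t^5 - 124t^4 + 574t^3 + 3435t^2 - 15400t

Euclidean algorithm in ℚ[t]:
  t^5 - 13t^4 - 33t^3 + 805t^2 - 2200t = (t - 17)(t^4 + 4t^3 - 109t^2 - 616t) + (144t^3 - 432t^2 - 12672t)
  t^4 + 4t^3 - 109t^2 - 616t = ((1/144)t + 7/144)(144t^3 - 432t^2 - 12672t) + (0)
Last nonzero remainder: 144t^3 - 432t^2 - 12672t. Dividing through by 144 gives the monic gcd t^3 - 3t^2 - 88t.
Then lcm(f, g) = f·g / gcd(f, g); expanding and making the result monic gives the answer.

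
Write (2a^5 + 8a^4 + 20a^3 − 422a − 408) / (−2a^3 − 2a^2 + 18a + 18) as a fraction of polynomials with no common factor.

(−a^3 − 6a^2 − 25a − 68)/(a + 3)

Repeated division with remainder:
  2a^5 + 8a^4 + 20a^3 − 422a − 408 = (−a^2 − 3a − 16)(−2a^3 − 2a^2 + 18a + 18) + (40a^2 − 80a − 120)
  −2a^3 − 2a^2 + 18a + 18 = (−(1/20)a − 3/20)(40a^2 − 80a − 120) + (0)
Last nonzero remainder: 40a^2 − 80a − 120. Dividing through by 40 gives the monic gcd a^2 − 2a − 3.
Cancel a^2 − 2a − 3 from numerator and denominator to get the reduced form.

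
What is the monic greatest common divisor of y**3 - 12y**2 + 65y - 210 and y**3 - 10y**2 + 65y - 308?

By polynomial division,
  y**3 - 12y**2 + 65y - 210 = (y**3 - 10y**2 + 65y - 308) + (-2y**2 + 98)
  y**3 - 10y**2 + 65y - 308 = (-(1/2)y + 5)(-2y**2 + 98) + (114y - 798)
  -2y**2 + 98 = (-(1/57)y - 7/57)(114y - 798) + (0)
Last nonzero remainder: 114y - 798. Dividing through by 114 gives the monic gcd y - 7.

y - 7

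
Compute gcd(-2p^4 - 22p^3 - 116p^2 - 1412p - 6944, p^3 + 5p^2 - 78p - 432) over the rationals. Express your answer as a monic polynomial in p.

By polynomial division,
  -2p^4 - 22p^3 - 116p^2 - 1412p - 6944 = (-2p - 12)(p^3 + 5p^2 - 78p - 432) + (-212p^2 - 3212p - 12128)
  p^3 + 5p^2 - 78p - 432 = (-(1/212)p + 269/5618)(-212p^2 - 3212p - 12128) + ((52216/2809)p + 417728/2809)
  -212p^2 - 3212p - 12128 = (-(148877/13054)p - 1064611/13054)((52216/2809)p + 417728/2809) + (0)
Last nonzero remainder: (52216/2809)p + 417728/2809. Dividing through by 52216/2809 gives the monic gcd p + 8.

p + 8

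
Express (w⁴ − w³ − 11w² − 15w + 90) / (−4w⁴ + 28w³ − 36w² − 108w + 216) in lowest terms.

By polynomial division,
  w⁴ − w³ − 11w² − 15w + 90 = (−1/4)(−4w⁴ + 28w³ − 36w² − 108w + 216) + (6w³ − 20w² − 42w + 144)
  −4w⁴ + 28w³ − 36w² − 108w + 216 = (−(2/3)w + 22/9)(6w³ − 20w² − 42w + 144) + (−(136/9)w² + (272/3)w − 136)
  6w³ − 20w² − 42w + 144 = (−(27/68)w − 18/17)(−(136/9)w² + (272/3)w − 136) + (0)
Last nonzero remainder: −(136/9)w² + (272/3)w − 136. Dividing through by −136/9 gives the monic gcd w² − 6w + 9.
Cancel w² − 6w + 9 from numerator and denominator to get the reduced form.

(−w² − 5w − 10)/(4w² − 4w − 24)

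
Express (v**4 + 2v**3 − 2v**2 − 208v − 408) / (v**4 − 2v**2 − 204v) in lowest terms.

Apply the Euclidean algorithm:
  v**4 + 2v**3 − 2v**2 − 208v − 408 = (v**4 − 2v**2 − 204v) + (2v**3 − 4v − 408)
  v**4 − 2v**2 − 204v = ((1/2)v)(2v**3 − 4v − 408) + (0)
Last nonzero remainder: 2v**3 − 4v − 408. Dividing through by 2 gives the monic gcd v**3 − 2v − 204.
Cancel v**3 − 2v − 204 from numerator and denominator to get the reduced form.

(v + 2)/(v)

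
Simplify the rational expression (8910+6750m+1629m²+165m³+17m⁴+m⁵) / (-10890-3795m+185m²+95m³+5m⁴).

(270+90m+3m²+m³)/(-330+25m+5m²)

Euclidean algorithm in ℚ[m]:
  m⁵+17m⁴+165m³+1629m²+6750m+8910 = ((1/5)m-2/5)(5m⁴+95m³+185m²-3795m-10890) + (166m³+2462m²+7410m+4554)
  5m⁴+95m³+185m²-3795m-10890 = ((5/166)m+865/6889)(166m³+2462m²+7410m+4554) + (-(2392740/6889)m²-(33498360/6889)m-78960420/6889)
  166m³+2462m²+7410m+4554 = (-(571787/1196370)m-158447/398790)(-(2392740/6889)m²-(33498360/6889)m-78960420/6889) + (0)
Last nonzero remainder: -(2392740/6889)m²-(33498360/6889)m-78960420/6889. Dividing through by -2392740/6889 gives the monic gcd m²+14m+33.
Cancel m²+14m+33 from numerator and denominator to get the reduced form.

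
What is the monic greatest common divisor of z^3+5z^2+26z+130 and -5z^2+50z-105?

1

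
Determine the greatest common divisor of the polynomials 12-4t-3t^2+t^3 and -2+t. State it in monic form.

-2+t

Repeated division with remainder:
  t^3-3t^2-4t+12 = (t^2-t-6)(t-2) + (0)
The last nonzero remainder t-2 is already monic.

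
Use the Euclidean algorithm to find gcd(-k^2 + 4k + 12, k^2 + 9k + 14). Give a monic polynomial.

k + 2

Repeated division with remainder:
  -k^2 + 4k + 12 = (-1)(k^2 + 9k + 14) + (13k + 26)
  k^2 + 9k + 14 = ((1/13)k + 7/13)(13k + 26) + (0)
Last nonzero remainder: 13k + 26. Dividing through by 13 gives the monic gcd k + 2.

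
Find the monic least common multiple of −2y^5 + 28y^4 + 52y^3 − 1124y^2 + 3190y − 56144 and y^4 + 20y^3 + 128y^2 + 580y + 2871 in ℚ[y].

y^7 + 6y^6 − 207y^5 − 1344y^4 + 7071y^3 + 51810y^2 + 403535y + 2779128

Apply the Euclidean algorithm:
  −2y^5 + 28y^4 + 52y^3 − 1124y^2 + 3190y − 56144 = (−2y + 68)(y^4 + 20y^3 + 128y^2 + 580y + 2871) + (−1052y^3 − 8668y^2 − 30508y − 251372)
  y^4 + 20y^3 + 128y^2 + 580y + 2871 = (−(1/1052)y − 3093/276676)(−1052y^3 − 8668y^2 − 30508y − 251372) + ((145200/69169)y^2 + 4210800/69169)
  −1052y^3 − 8668y^2 − 30508y − 251372 = (−(18191447/36300)y − 13626293/3300)((145200/69169)y^2 + 4210800/69169) + (0)
Last nonzero remainder: (145200/69169)y^2 + 4210800/69169. Dividing through by 145200/69169 gives the monic gcd y^2 + 29.
Then lcm(f, g) = f·g / gcd(f, g); expanding and making the result monic gives the answer.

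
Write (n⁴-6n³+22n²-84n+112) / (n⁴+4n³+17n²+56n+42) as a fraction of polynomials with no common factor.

(n²-6n+8)/(n²+4n+3)

Apply the Euclidean algorithm:
  n⁴-6n³+22n²-84n+112 = (n⁴+4n³+17n²+56n+42) + (-10n³+5n²-140n+70)
  n⁴+4n³+17n²+56n+42 = (-(1/10)n-9/20)(-10n³+5n²-140n+70) + ((21/4)n²+147/2)
  -10n³+5n²-140n+70 = (-(40/21)n+20/21)((21/4)n²+147/2) + (0)
Last nonzero remainder: (21/4)n²+147/2. Dividing through by 21/4 gives the monic gcd n²+14.
Cancel n²+14 from numerator and denominator to get the reduced form.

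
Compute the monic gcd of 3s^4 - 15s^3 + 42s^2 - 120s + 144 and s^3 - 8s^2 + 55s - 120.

Apply the Euclidean algorithm:
  3s^4 - 15s^3 + 42s^2 - 120s + 144 = (3s + 9)(s^3 - 8s^2 + 55s - 120) + (-51s^2 - 255s + 1224)
  s^3 - 8s^2 + 55s - 120 = (-(1/51)s + 13/51)(-51s^2 - 255s + 1224) + (144s - 432)
  -51s^2 - 255s + 1224 = (-(17/48)s - 17/6)(144s - 432) + (0)
Last nonzero remainder: 144s - 432. Dividing through by 144 gives the monic gcd s - 3.

s - 3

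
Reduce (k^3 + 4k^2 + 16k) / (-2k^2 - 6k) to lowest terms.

Euclidean algorithm in ℚ[k]:
  k^3 + 4k^2 + 16k = (-(1/2)k - 1/2)(-2k^2 - 6k) + (13k)
  -2k^2 - 6k = (-(2/13)k - 6/13)(13k) + (0)
Last nonzero remainder: 13k. Dividing through by 13 gives the monic gcd k.
Cancel k from numerator and denominator to get the reduced form.

(-k^2 - 4k - 16)/(2k + 6)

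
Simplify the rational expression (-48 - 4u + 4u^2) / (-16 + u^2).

(12 + 4u)/(4 + u)

Euclidean algorithm in ℚ[u]:
  4u^2 - 4u - 48 = (4)(u^2 - 16) + (-4u + 16)
  u^2 - 16 = (-(1/4)u - 1)(-4u + 16) + (0)
Last nonzero remainder: -4u + 16. Dividing through by -4 gives the monic gcd u - 4.
Cancel u - 4 from numerator and denominator to get the reduced form.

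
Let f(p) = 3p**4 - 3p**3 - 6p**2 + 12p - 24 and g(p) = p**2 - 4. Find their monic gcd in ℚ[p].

p**2 - 4

By polynomial division,
  3p**4 - 3p**3 - 6p**2 + 12p - 24 = (3p**2 - 3p + 6)(p**2 - 4) + (0)
The last nonzero remainder p**2 - 4 is already monic.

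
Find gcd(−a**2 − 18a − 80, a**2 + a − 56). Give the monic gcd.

a + 8

Apply the Euclidean algorithm:
  −a**2 − 18a − 80 = (−1)(a**2 + a − 56) + (−17a − 136)
  a**2 + a − 56 = (−(1/17)a + 7/17)(−17a − 136) + (0)
Last nonzero remainder: −17a − 136. Dividing through by −17 gives the monic gcd a + 8.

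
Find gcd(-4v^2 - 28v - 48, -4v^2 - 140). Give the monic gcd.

1

Repeated division with remainder:
  -4v^2 - 28v - 48 = (-4v^2 - 140) + (-28v + 92)
  -4v^2 - 140 = ((1/7)v + 23/49)(-28v + 92) + (-8976/49)
  -28v + 92 = ((343/2244)v - 1127/2244)(-8976/49) + (0)
The last nonzero remainder is the constant -8976/49, so the polynomials are coprime and gcd = 1.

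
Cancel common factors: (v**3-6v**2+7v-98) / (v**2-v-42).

Apply the Euclidean algorithm:
  v**3-6v**2+7v-98 = (v-5)(v**2-v-42) + (44v-308)
  v**2-v-42 = ((1/44)v+3/22)(44v-308) + (0)
Last nonzero remainder: 44v-308. Dividing through by 44 gives the monic gcd v-7.
Cancel v-7 from numerator and denominator to get the reduced form.

(v**2+v+14)/(v+6)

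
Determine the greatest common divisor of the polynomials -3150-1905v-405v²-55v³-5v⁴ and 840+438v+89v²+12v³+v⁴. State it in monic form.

210+57v+8v²+v³

Euclidean algorithm in ℚ[v]:
  -5v⁴-55v³-405v²-1905v-3150 = (-5)(v⁴+12v³+89v²+438v+840) + (5v³+40v²+285v+1050)
  v⁴+12v³+89v²+438v+840 = ((1/5)v+4/5)(5v³+40v²+285v+1050) + (0)
Last nonzero remainder: 5v³+40v²+285v+1050. Dividing through by 5 gives the monic gcd v³+8v²+57v+210.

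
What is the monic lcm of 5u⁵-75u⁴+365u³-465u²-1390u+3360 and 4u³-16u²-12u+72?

By polynomial division,
  5u⁵-75u⁴+365u³-465u²-1390u+3360 = ((5/4)u²-(55/4)u+40)(4u³-16u²-12u+72) + (-80u²+80u+480)
  4u³-16u²-12u+72 = (-(1/20)u+3/20)(-80u²+80u+480) + (0)
Last nonzero remainder: -80u²+80u+480. Dividing through by -80 gives the monic gcd u²-u-6.
Then lcm(f, g) = f·g / gcd(f, g); expanding and making the result monic gives the answer.

u⁶-18u⁵+118u⁴-312u³+u²+1506u-2016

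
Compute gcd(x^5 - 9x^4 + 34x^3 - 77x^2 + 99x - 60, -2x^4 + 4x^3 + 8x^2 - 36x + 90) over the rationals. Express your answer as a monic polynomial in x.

Euclidean algorithm in ℚ[x]:
  x^5 - 9x^4 + 34x^3 - 77x^2 + 99x - 60 = (-(1/2)x + 7/2)(-2x^4 + 4x^3 + 8x^2 - 36x + 90) + (24x^3 - 123x^2 + 270x - 375)
  -2x^4 + 4x^3 + 8x^2 - 36x + 90 = (-(1/12)x - 25/96)(24x^3 - 123x^2 + 270x - 375) + (-(49/32)x^2 + (49/16)x - 245/32)
  24x^3 - 123x^2 + 270x - 375 = (-(768/49)x + 2400/49)(-(49/32)x^2 + (49/16)x - 245/32) + (0)
Last nonzero remainder: -(49/32)x^2 + (49/16)x - 245/32. Dividing through by -49/32 gives the monic gcd x^2 - 2x + 5.

x^2 - 2x + 5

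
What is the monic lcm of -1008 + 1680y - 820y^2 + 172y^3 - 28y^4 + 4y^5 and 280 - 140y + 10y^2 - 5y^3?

By polynomial division,
  4y^5 - 28y^4 + 172y^3 - 820y^2 + 1680y - 1008 = (-(4/5)y^2 + 4y - 4)(-5y^3 + 10y^2 - 140y + 280) + (4y^2 + 112)
  -5y^3 + 10y^2 - 140y + 280 = (-(5/4)y + 5/2)(4y^2 + 112) + (0)
Last nonzero remainder: 4y^2 + 112. Dividing through by 4 gives the monic gcd y^2 + 28.
Then lcm(f, g) = f·g / gcd(f, g); expanding and making the result monic gives the answer.

504 - 1092y + 830y^2 - 291y^3 + 57y^4 - 9y^5 + y^6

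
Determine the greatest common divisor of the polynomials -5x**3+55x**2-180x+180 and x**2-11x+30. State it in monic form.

Apply the Euclidean algorithm:
  -5x**3+55x**2-180x+180 = (-5x)(x**2-11x+30) + (-30x+180)
  x**2-11x+30 = (-(1/30)x+1/6)(-30x+180) + (0)
Last nonzero remainder: -30x+180. Dividing through by -30 gives the monic gcd x-6.

x-6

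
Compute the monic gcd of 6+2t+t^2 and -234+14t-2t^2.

1

Repeated division with remainder:
  t^2+2t+6 = (-1/2)(-2t^2+14t-234) + (9t-111)
  -2t^2+14t-234 = (-(2/9)t-32/27)(9t-111) + (-3290/9)
  9t-111 = (-(81/3290)t+999/3290)(-3290/9) + (0)
The last nonzero remainder is the constant -3290/9, so the polynomials are coprime and gcd = 1.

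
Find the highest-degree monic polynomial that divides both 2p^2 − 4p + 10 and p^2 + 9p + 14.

Apply the Euclidean algorithm:
  2p^2 − 4p + 10 = (2)(p^2 + 9p + 14) + (−22p − 18)
  p^2 + 9p + 14 = (−(1/22)p − 45/121)(−22p − 18) + (884/121)
  −22p − 18 = (−(1331/442)p − 1089/442)(884/121) + (0)
The last nonzero remainder is the constant 884/121, so the polynomials are coprime and gcd = 1.

1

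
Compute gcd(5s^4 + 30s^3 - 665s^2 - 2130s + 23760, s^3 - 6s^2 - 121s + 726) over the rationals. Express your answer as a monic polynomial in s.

Euclidean algorithm in ℚ[s]:
  5s^4 + 30s^3 - 665s^2 - 2130s + 23760 = (5s + 60)(s^3 - 6s^2 - 121s + 726) + (300s^2 + 1500s - 19800)
  s^3 - 6s^2 - 121s + 726 = ((1/300)s - 11/300)(300s^2 + 1500s - 19800) + (0)
Last nonzero remainder: 300s^2 + 1500s - 19800. Dividing through by 300 gives the monic gcd s^2 + 5s - 66.

s^2 + 5s - 66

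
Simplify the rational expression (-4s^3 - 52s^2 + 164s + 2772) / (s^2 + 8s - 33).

(-4s^2 - 8s + 252)/(s - 3)

Repeated division with remainder:
  -4s^3 - 52s^2 + 164s + 2772 = (-4s - 20)(s^2 + 8s - 33) + (192s + 2112)
  s^2 + 8s - 33 = ((1/192)s - 1/64)(192s + 2112) + (0)
Last nonzero remainder: 192s + 2112. Dividing through by 192 gives the monic gcd s + 11.
Cancel s + 11 from numerator and denominator to get the reduced form.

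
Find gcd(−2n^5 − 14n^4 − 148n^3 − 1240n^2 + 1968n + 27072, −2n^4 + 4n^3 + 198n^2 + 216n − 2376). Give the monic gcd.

n^2 + 12n + 36

Repeated division with remainder:
  −2n^5 − 14n^4 − 148n^3 − 1240n^2 + 1968n + 27072 = (n + 9)(−2n^4 + 4n^3 + 198n^2 + 216n − 2376) + (−382n^3 − 3238n^2 + 2400n + 48456)
  −2n^4 + 4n^3 + 198n^2 + 216n − 2376 = ((1/191)n − 2001/36481)(−382n^3 − 3238n^2 + 2400n + 48456) + ((285600/36481)n^2 + (3427200/36481)n + 10281600/36481)
  −382n^3 − 3238n^2 + 2400n + 48456 = (−(6967871/142800)n + 24551713/142800)((285600/36481)n^2 + (3427200/36481)n + 10281600/36481) + (0)
Last nonzero remainder: (285600/36481)n^2 + (3427200/36481)n + 10281600/36481. Dividing through by 285600/36481 gives the monic gcd n^2 + 12n + 36.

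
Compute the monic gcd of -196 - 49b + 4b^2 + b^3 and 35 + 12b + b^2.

Apply the Euclidean algorithm:
  b^3 + 4b^2 - 49b - 196 = (b - 8)(b^2 + 12b + 35) + (12b + 84)
  b^2 + 12b + 35 = ((1/12)b + 5/12)(12b + 84) + (0)
Last nonzero remainder: 12b + 84. Dividing through by 12 gives the monic gcd b + 7.

7 + b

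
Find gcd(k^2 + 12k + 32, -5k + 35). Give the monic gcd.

Apply the Euclidean algorithm:
  k^2 + 12k + 32 = (-(1/5)k - 19/5)(-5k + 35) + (165)
  -5k + 35 = (-(1/33)k + 7/33)(165) + (0)
The last nonzero remainder is the constant 165, so the polynomials are coprime and gcd = 1.

1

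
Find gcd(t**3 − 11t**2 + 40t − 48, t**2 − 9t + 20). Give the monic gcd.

t − 4

By polynomial division,
  t**3 − 11t**2 + 40t − 48 = (t − 2)(t**2 − 9t + 20) + (2t − 8)
  t**2 − 9t + 20 = ((1/2)t − 5/2)(2t − 8) + (0)
Last nonzero remainder: 2t − 8. Dividing through by 2 gives the monic gcd t − 4.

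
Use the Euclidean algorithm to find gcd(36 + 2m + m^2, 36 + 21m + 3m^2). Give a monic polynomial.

1

Apply the Euclidean algorithm:
  m^2 + 2m + 36 = (1/3)(3m^2 + 21m + 36) + (-5m + 24)
  3m^2 + 21m + 36 = (-(3/5)m - 177/25)(-5m + 24) + (5148/25)
  -5m + 24 = (-(125/5148)m + 50/429)(5148/25) + (0)
The last nonzero remainder is the constant 5148/25, so the polynomials are coprime and gcd = 1.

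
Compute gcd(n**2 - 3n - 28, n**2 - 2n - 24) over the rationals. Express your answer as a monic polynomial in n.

n + 4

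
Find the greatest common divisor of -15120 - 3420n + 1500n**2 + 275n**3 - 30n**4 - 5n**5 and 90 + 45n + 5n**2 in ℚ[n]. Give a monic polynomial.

18 + 9n + n**2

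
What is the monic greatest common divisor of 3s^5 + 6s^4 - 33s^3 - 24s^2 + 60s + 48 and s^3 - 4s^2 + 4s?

Apply the Euclidean algorithm:
  3s^5 + 6s^4 - 33s^3 - 24s^2 + 60s + 48 = (3s^2 + 18s + 27)(s^3 - 4s^2 + 4s) + (12s^2 - 48s + 48)
  s^3 - 4s^2 + 4s = ((1/12)s)(12s^2 - 48s + 48) + (0)
Last nonzero remainder: 12s^2 - 48s + 48. Dividing through by 12 gives the monic gcd s^2 - 4s + 4.

s^2 - 4s + 4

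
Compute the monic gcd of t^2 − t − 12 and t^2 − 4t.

By polynomial division,
  t^2 − t − 12 = (t^2 − 4t) + (3t − 12)
  t^2 − 4t = ((1/3)t)(3t − 12) + (0)
Last nonzero remainder: 3t − 12. Dividing through by 3 gives the monic gcd t − 4.

t − 4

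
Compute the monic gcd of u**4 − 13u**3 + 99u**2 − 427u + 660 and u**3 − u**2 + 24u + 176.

u**2 − 5u + 44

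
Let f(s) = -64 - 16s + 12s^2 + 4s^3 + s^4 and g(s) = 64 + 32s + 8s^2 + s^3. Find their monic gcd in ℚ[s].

Euclidean algorithm in ℚ[s]:
  s^4 + 4s^3 + 12s^2 - 16s - 64 = (s - 4)(s^3 + 8s^2 + 32s + 64) + (12s^2 + 48s + 192)
  s^3 + 8s^2 + 32s + 64 = ((1/12)s + 1/3)(12s^2 + 48s + 192) + (0)
Last nonzero remainder: 12s^2 + 48s + 192. Dividing through by 12 gives the monic gcd s^2 + 4s + 16.

16 + 4s + s^2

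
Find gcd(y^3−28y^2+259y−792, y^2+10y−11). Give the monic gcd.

Apply the Euclidean algorithm:
  y^3−28y^2+259y−792 = (y−38)(y^2+10y−11) + (650y−1210)
  y^2+10y−11 = ((1/650)y+771/42250)(650y−1210) + (46816/4225)
  650y−1210 = ((1373125/23408)y−232375/2128)(46816/4225) + (0)
The last nonzero remainder is the constant 46816/4225, so the polynomials are coprime and gcd = 1.

1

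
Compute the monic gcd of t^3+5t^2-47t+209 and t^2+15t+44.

t+11

Apply the Euclidean algorithm:
  t^3+5t^2-47t+209 = (t-10)(t^2+15t+44) + (59t+649)
  t^2+15t+44 = ((1/59)t+4/59)(59t+649) + (0)
Last nonzero remainder: 59t+649. Dividing through by 59 gives the monic gcd t+11.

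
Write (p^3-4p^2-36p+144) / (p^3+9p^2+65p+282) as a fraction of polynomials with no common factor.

(p^2-10p+24)/(p^2+3p+47)

Repeated division with remainder:
  p^3-4p^2-36p+144 = (p^3+9p^2+65p+282) + (-13p^2-101p-138)
  p^3+9p^2+65p+282 = (-(1/13)p-16/169)(-13p^2-101p-138) + ((7575/169)p+45450/169)
  -13p^2-101p-138 = (-(2197/7575)p-3887/7575)((7575/169)p+45450/169) + (0)
Last nonzero remainder: (7575/169)p+45450/169. Dividing through by 7575/169 gives the monic gcd p+6.
Cancel p+6 from numerator and denominator to get the reduced form.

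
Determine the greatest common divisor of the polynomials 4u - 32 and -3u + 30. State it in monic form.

1

Apply the Euclidean algorithm:
  4u - 32 = (-4/3)(-3u + 30) + (8)
  -3u + 30 = (-(3/8)u + 15/4)(8) + (0)
The last nonzero remainder is the constant 8, so the polynomials are coprime and gcd = 1.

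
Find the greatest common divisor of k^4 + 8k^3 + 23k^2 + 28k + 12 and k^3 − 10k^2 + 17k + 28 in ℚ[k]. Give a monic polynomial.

k + 1

Euclidean algorithm in ℚ[k]:
  k^4 + 8k^3 + 23k^2 + 28k + 12 = (k + 18)(k^3 − 10k^2 + 17k + 28) + (186k^2 − 306k − 492)
  k^3 − 10k^2 + 17k + 28 = ((1/186)k − 259/5766)(186k^2 − 306k − 492) + ((5670/961)k + 5670/961)
  186k^2 − 306k − 492 = ((29791/945)k − 78802/945)((5670/961)k + 5670/961) + (0)
Last nonzero remainder: (5670/961)k + 5670/961. Dividing through by 5670/961 gives the monic gcd k + 1.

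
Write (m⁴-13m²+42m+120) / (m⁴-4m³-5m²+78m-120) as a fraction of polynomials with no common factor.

(m+2)/(m-2)

Repeated division with remainder:
  m⁴-13m²+42m+120 = (m⁴-4m³-5m²+78m-120) + (4m³-8m²-36m+240)
  m⁴-4m³-5m²+78m-120 = ((1/4)m-1/2)(4m³-8m²-36m+240) + (0)
Last nonzero remainder: 4m³-8m²-36m+240. Dividing through by 4 gives the monic gcd m³-2m²-9m+60.
Cancel m³-2m²-9m+60 from numerator and denominator to get the reduced form.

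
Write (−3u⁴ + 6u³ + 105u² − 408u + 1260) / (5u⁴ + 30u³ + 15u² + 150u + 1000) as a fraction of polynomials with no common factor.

(−3u² − 3u + 126)/(5u² + 45u + 100)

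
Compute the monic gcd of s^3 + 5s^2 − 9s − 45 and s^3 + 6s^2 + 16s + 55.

Repeated division with remainder:
  s^3 + 5s^2 − 9s − 45 = (s^3 + 6s^2 + 16s + 55) + (−s^2 − 25s − 100)
  s^3 + 6s^2 + 16s + 55 = (−s + 19)(−s^2 − 25s − 100) + (391s + 1955)
  −s^2 − 25s − 100 = (−(1/391)s − 20/391)(391s + 1955) + (0)
Last nonzero remainder: 391s + 1955. Dividing through by 391 gives the monic gcd s + 5.

s + 5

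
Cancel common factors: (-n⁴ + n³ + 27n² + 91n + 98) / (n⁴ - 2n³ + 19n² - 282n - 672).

Repeated division with remainder:
  -n⁴ + n³ + 27n² + 91n + 98 = (-1)(n⁴ - 2n³ + 19n² - 282n - 672) + (-n³ + 46n² - 191n - 574)
  n⁴ - 2n³ + 19n² - 282n - 672 = (-n - 44)(-n³ + 46n² - 191n - 574) + (1852n² - 9260n - 25928)
  -n³ + 46n² - 191n - 574 = (-(1/1852)n + 41/1852)(1852n² - 9260n - 25928) + (0)
Last nonzero remainder: 1852n² - 9260n - 25928. Dividing through by 1852 gives the monic gcd n² - 5n - 14.
Cancel n² - 5n - 14 from numerator and denominator to get the reduced form.

(-n² - 4n - 7)/(n² + 3n + 48)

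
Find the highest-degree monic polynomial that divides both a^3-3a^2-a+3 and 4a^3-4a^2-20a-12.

a^2-2a-3

Repeated division with remainder:
  a^3-3a^2-a+3 = (1/4)(4a^3-4a^2-20a-12) + (-2a^2+4a+6)
  4a^3-4a^2-20a-12 = (-2a-2)(-2a^2+4a+6) + (0)
Last nonzero remainder: -2a^2+4a+6. Dividing through by -2 gives the monic gcd a^2-2a-3.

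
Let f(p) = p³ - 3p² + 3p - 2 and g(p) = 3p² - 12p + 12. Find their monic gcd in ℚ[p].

p - 2

By polynomial division,
  p³ - 3p² + 3p - 2 = ((1/3)p + 1/3)(3p² - 12p + 12) + (3p - 6)
  3p² - 12p + 12 = (p - 2)(3p - 6) + (0)
Last nonzero remainder: 3p - 6. Dividing through by 3 gives the monic gcd p - 2.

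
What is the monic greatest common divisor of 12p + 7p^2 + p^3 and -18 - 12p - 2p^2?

3 + p

By polynomial division,
  p^3 + 7p^2 + 12p = (-(1/2)p - 1/2)(-2p^2 - 12p - 18) + (-3p - 9)
  -2p^2 - 12p - 18 = ((2/3)p + 2)(-3p - 9) + (0)
Last nonzero remainder: -3p - 9. Dividing through by -3 gives the monic gcd p + 3.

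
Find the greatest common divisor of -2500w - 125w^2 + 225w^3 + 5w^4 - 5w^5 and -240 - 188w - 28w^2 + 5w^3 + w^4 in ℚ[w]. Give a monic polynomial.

20 + 9w + w^2

By polynomial division,
  -5w^5 + 5w^4 + 225w^3 - 125w^2 - 2500w = (-5w + 30)(w^4 + 5w^3 - 28w^2 - 188w - 240) + (-65w^3 - 225w^2 + 1940w + 7200)
  w^4 + 5w^3 - 28w^2 - 188w - 240 = (-(1/65)w - 4/169)(-65w^3 - 225w^2 + 1940w + 7200) + (-(588/169)w^2 - (5292/169)w - 11760/169)
  -65w^3 - 225w^2 + 1940w + 7200 = ((10985/588)w - 5070/49)(-(588/169)w^2 - (5292/169)w - 11760/169) + (0)
Last nonzero remainder: -(588/169)w^2 - (5292/169)w - 11760/169. Dividing through by -588/169 gives the monic gcd w^2 + 9w + 20.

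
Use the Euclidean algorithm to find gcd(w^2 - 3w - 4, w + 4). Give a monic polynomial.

1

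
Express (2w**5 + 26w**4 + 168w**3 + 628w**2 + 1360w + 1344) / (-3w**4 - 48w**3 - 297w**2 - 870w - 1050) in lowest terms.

By polynomial division,
  2w**5 + 26w**4 + 168w**3 + 628w**2 + 1360w + 1344 = (-(2/3)w + 2)(-3w**4 - 48w**3 - 297w**2 - 870w - 1050) + (66w**3 + 642w**2 + 2400w + 3444)
  -3w**4 - 48w**3 - 297w**2 - 870w - 1050 = (-(1/22)w - 69/242)(66w**3 + 642w**2 + 2400w + 3444) + (-(588/121)w**2 - (3528/121)w - 8232/121)
  66w**3 + 642w**2 + 2400w + 3444 = (-(1331/98)w - 4961/98)(-(588/121)w**2 - (3528/121)w - 8232/121) + (0)
Last nonzero remainder: -(588/121)w**2 - (3528/121)w - 8232/121. Dividing through by -588/121 gives the monic gcd w**2 + 6w + 14.
Cancel w**2 + 6w + 14 from numerator and denominator to get the reduced form.

(-2w**3 - 14w**2 - 56w - 96)/(3w**2 + 30w + 75)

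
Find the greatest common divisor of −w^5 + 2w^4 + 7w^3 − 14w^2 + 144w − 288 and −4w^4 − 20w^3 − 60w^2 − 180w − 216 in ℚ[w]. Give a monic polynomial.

w^2 + 9

Repeated division with remainder:
  −w^5 + 2w^4 + 7w^3 − 14w^2 + 144w − 288 = ((1/4)w − 7/4)(−4w^4 − 20w^3 − 60w^2 − 180w − 216) + (−13w^3 − 74w^2 − 117w − 666)
  −4w^4 − 20w^3 − 60w^2 − 180w − 216 = ((4/13)w − 36/169)(−13w^3 − 74w^2 − 117w − 666) + (−(6720/169)w^2 − 60480/169)
  −13w^3 − 74w^2 − 117w − 666 = ((2197/6720)w + 6253/3360)(−(6720/169)w^2 − 60480/169) + (0)
Last nonzero remainder: −(6720/169)w^2 − 60480/169. Dividing through by −6720/169 gives the monic gcd w^2 + 9.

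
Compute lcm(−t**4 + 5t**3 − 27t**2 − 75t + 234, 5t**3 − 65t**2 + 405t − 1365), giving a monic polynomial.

Euclidean algorithm in ℚ[t]:
  −t**4 + 5t**3 − 27t**2 − 75t + 234 = (−(1/5)t − 8/5)(5t**3 − 65t**2 + 405t − 1365) + (−50t**2 + 300t − 1950)
  5t**3 − 65t**2 + 405t − 1365 = (−(1/10)t + 7/10)(−50t**2 + 300t − 1950) + (0)
Last nonzero remainder: −50t**2 + 300t − 1950. Dividing through by −50 gives the monic gcd t**2 − 6t + 39.
Then lcm(f, g) = f·g / gcd(f, g); expanding and making the result monic gives the answer.

t**5 − 12t**4 + 62t**3 − 114t**2 − 759t + 1638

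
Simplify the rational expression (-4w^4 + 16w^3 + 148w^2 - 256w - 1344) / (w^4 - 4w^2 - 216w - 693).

(-4w^2 + 64)/(w^2 + 4w + 33)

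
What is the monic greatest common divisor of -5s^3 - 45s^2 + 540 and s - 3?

By polynomial division,
  -5s^3 - 45s^2 + 540 = (-5s^2 - 60s - 180)(s - 3) + (0)
The last nonzero remainder s - 3 is already monic.

s - 3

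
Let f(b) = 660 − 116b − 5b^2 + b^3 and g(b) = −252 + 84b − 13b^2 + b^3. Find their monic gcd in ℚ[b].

Repeated division with remainder:
  b^3 − 5b^2 − 116b + 660 = (b^3 − 13b^2 + 84b − 252) + (8b^2 − 200b + 912)
  b^3 − 13b^2 + 84b − 252 = ((1/8)b + 3/2)(8b^2 − 200b + 912) + (270b − 1620)
  8b^2 − 200b + 912 = ((4/135)b − 76/135)(270b − 1620) + (0)
Last nonzero remainder: 270b − 1620. Dividing through by 270 gives the monic gcd b − 6.

−6 + b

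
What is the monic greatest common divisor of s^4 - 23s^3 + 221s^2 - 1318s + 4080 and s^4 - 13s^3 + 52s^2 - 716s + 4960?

By polynomial division,
  s^4 - 23s^3 + 221s^2 - 1318s + 4080 = (s^4 - 13s^3 + 52s^2 - 716s + 4960) + (-10s^3 + 169s^2 - 602s - 880)
  s^4 - 13s^3 + 52s^2 - 716s + 4960 = (-(1/10)s - 39/100)(-10s^3 + 169s^2 - 602s - 880) + ((5771/100)s^2 - (51939/50)s + 23084/5)
  -10s^3 + 169s^2 - 602s - 880 = (-(1000/5771)s - 1100/5771)((5771/100)s^2 - (51939/50)s + 23084/5) + (0)
Last nonzero remainder: (5771/100)s^2 - (51939/50)s + 23084/5. Dividing through by 5771/100 gives the monic gcd s^2 - 18s + 80.

s^2 - 18s + 80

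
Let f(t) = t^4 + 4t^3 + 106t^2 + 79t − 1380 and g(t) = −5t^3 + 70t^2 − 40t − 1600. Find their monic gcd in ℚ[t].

t + 4

By polynomial division,
  t^4 + 4t^3 + 106t^2 + 79t − 1380 = (−(1/5)t − 18/5)(−5t^3 + 70t^2 − 40t − 1600) + (350t^2 − 385t − 7140)
  −5t^3 + 70t^2 − 40t − 1600 = (−(1/70)t + 129/700)(350t^2 − 385t − 7140) + (−(1421/20)t − 1421/5)
  350t^2 − 385t − 7140 = (−(1000/203)t + 5100/203)(−(1421/20)t − 1421/5) + (0)
Last nonzero remainder: −(1421/20)t − 1421/5. Dividing through by −1421/20 gives the monic gcd t + 4.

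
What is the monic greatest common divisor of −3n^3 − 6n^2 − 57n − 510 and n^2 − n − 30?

n + 5

Apply the Euclidean algorithm:
  −3n^3 − 6n^2 − 57n − 510 = (−3n − 9)(n^2 − n − 30) + (−156n − 780)
  n^2 − n − 30 = (−(1/156)n + 1/26)(−156n − 780) + (0)
Last nonzero remainder: −156n − 780. Dividing through by −156 gives the monic gcd n + 5.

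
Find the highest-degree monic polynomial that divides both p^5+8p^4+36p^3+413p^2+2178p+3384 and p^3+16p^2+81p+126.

p^2+9p+18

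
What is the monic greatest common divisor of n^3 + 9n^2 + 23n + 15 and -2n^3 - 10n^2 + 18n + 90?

n^2 + 8n + 15

Euclidean algorithm in ℚ[n]:
  n^3 + 9n^2 + 23n + 15 = (-1/2)(-2n^3 - 10n^2 + 18n + 90) + (4n^2 + 32n + 60)
  -2n^3 - 10n^2 + 18n + 90 = (-(1/2)n + 3/2)(4n^2 + 32n + 60) + (0)
Last nonzero remainder: 4n^2 + 32n + 60. Dividing through by 4 gives the monic gcd n^2 + 8n + 15.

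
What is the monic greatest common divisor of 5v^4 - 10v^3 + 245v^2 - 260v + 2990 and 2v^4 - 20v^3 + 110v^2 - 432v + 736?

By polynomial division,
  5v^4 - 10v^3 + 245v^2 - 260v + 2990 = (5/2)(2v^4 - 20v^3 + 110v^2 - 432v + 736) + (40v^3 - 30v^2 + 820v + 1150)
  2v^4 - 20v^3 + 110v^2 - 432v + 736 = ((1/20)v - 37/80)(40v^3 - 30v^2 + 820v + 1150) + ((441/8)v^2 - (441/4)v + 10143/8)
  40v^3 - 30v^2 + 820v + 1150 = ((320/441)v + 400/441)((441/8)v^2 - (441/4)v + 10143/8) + (0)
Last nonzero remainder: (441/8)v^2 - (441/4)v + 10143/8. Dividing through by 441/8 gives the monic gcd v^2 - 2v + 23.

v^2 - 2v + 23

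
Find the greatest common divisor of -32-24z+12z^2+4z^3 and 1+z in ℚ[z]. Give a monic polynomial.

Euclidean algorithm in ℚ[z]:
  4z^3+12z^2-24z-32 = (4z^2+8z-32)(z+1) + (0)
The last nonzero remainder z+1 is already monic.

1+z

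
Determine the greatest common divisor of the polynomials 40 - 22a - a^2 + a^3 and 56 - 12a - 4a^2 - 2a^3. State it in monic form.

-2 + a

Euclidean algorithm in ℚ[a]:
  a^3 - a^2 - 22a + 40 = (-1/2)(-2a^3 - 4a^2 - 12a + 56) + (-3a^2 - 28a + 68)
  -2a^3 - 4a^2 - 12a + 56 = ((2/3)a - 44/9)(-3a^2 - 28a + 68) + (-(1748/9)a + 3496/9)
  -3a^2 - 28a + 68 = ((27/1748)a + 153/874)(-(1748/9)a + 3496/9) + (0)
Last nonzero remainder: -(1748/9)a + 3496/9. Dividing through by -1748/9 gives the monic gcd a - 2.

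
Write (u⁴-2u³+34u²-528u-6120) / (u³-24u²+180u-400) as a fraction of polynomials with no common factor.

(u³+8u²+114u+612)/(u²-14u+40)

Euclidean algorithm in ℚ[u]:
  u⁴-2u³+34u²-528u-6120 = (u+22)(u³-24u²+180u-400) + (382u²-4088u+2680)
  u³-24u²+180u-400 = ((1/382)u-1270/36481)(382u²-4088u+2680) + ((1118880/36481)u-11188800/36481)
  382u²-4088u+2680 = ((6967871/559440)u-2444227/279720)((1118880/36481)u-11188800/36481) + (0)
Last nonzero remainder: (1118880/36481)u-11188800/36481. Dividing through by 1118880/36481 gives the monic gcd u-10.
Cancel u-10 from numerator and denominator to get the reduced form.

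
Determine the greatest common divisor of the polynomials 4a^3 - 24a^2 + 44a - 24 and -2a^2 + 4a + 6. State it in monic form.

Repeated division with remainder:
  4a^3 - 24a^2 + 44a - 24 = (-2a + 8)(-2a^2 + 4a + 6) + (24a - 72)
  -2a^2 + 4a + 6 = (-(1/12)a - 1/12)(24a - 72) + (0)
Last nonzero remainder: 24a - 72. Dividing through by 24 gives the monic gcd a - 3.

a - 3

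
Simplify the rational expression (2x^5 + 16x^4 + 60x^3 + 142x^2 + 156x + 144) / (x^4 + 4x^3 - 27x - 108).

(2x^2 + 2x + 4)/(x - 3)

Repeated division with remainder:
  2x^5 + 16x^4 + 60x^3 + 142x^2 + 156x + 144 = (2x + 8)(x^4 + 4x^3 - 27x - 108) + (28x^3 + 196x^2 + 588x + 1008)
  x^4 + 4x^3 - 27x - 108 = ((1/28)x - 3/28)(28x^3 + 196x^2 + 588x + 1008) + (0)
Last nonzero remainder: 28x^3 + 196x^2 + 588x + 1008. Dividing through by 28 gives the monic gcd x^3 + 7x^2 + 21x + 36.
Cancel x^3 + 7x^2 + 21x + 36 from numerator and denominator to get the reduced form.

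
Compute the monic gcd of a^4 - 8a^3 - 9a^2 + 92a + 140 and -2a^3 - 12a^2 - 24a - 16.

By polynomial division,
  a^4 - 8a^3 - 9a^2 + 92a + 140 = (-(1/2)a + 7)(-2a^3 - 12a^2 - 24a - 16) + (63a^2 + 252a + 252)
  -2a^3 - 12a^2 - 24a - 16 = (-(2/63)a - 4/63)(63a^2 + 252a + 252) + (0)
Last nonzero remainder: 63a^2 + 252a + 252. Dividing through by 63 gives the monic gcd a^2 + 4a + 4.

a^2 + 4a + 4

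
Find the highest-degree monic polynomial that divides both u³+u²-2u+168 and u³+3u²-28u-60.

u+6

Apply the Euclidean algorithm:
  u³+u²-2u+168 = (u³+3u²-28u-60) + (-2u²+26u+228)
  u³+3u²-28u-60 = (-(1/2)u-8)(-2u²+26u+228) + (294u+1764)
  -2u²+26u+228 = (-(1/147)u+19/147)(294u+1764) + (0)
Last nonzero remainder: 294u+1764. Dividing through by 294 gives the monic gcd u+6.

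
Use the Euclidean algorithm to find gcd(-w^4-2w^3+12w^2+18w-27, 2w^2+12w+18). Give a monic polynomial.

Repeated division with remainder:
  -w^4-2w^3+12w^2+18w-27 = (-(1/2)w^2+2w-3/2)(2w^2+12w+18) + (0)
Last nonzero remainder: 2w^2+12w+18. Dividing through by 2 gives the monic gcd w^2+6w+9.

w^2+6w+9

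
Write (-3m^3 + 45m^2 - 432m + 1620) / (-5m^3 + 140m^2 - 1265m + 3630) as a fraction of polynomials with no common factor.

By polynomial division,
  -3m^3 + 45m^2 - 432m + 1620 = (3/5)(-5m^3 + 140m^2 - 1265m + 3630) + (-39m^2 + 327m - 558)
  -5m^3 + 140m^2 - 1265m + 3630 = ((5/39)m - 425/169)(-39m^2 + 327m - 558) + (-(62720/169)m + 376320/169)
  -39m^2 + 327m - 558 = ((6591/62720)m - 15717/62720)(-(62720/169)m + 376320/169) + (0)
Last nonzero remainder: -(62720/169)m + 376320/169. Dividing through by -62720/169 gives the monic gcd m - 6.
Cancel m - 6 from numerator and denominator to get the reduced form.

(3m^2 - 27m + 270)/(5m^2 - 110m + 605)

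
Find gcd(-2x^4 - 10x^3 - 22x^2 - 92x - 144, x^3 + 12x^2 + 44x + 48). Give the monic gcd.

x^2 + 6x + 8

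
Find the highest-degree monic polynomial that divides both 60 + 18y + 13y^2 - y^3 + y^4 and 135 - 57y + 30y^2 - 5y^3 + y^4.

Apply the Euclidean algorithm:
  y^4 - y^3 + 13y^2 + 18y + 60 = (y^4 - 5y^3 + 30y^2 - 57y + 135) + (4y^3 - 17y^2 + 75y - 75)
  y^4 - 5y^3 + 30y^2 - 57y + 135 = ((1/4)y - 3/16)(4y^3 - 17y^2 + 75y - 75) + ((129/16)y^2 - (387/16)y + 1935/16)
  4y^3 - 17y^2 + 75y - 75 = ((64/129)y - 80/129)((129/16)y^2 - (387/16)y + 1935/16) + (0)
Last nonzero remainder: (129/16)y^2 - (387/16)y + 1935/16. Dividing through by 129/16 gives the monic gcd y^2 - 3y + 15.

15 - 3y + y^2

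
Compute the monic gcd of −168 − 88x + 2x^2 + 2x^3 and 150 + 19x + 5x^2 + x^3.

6 + x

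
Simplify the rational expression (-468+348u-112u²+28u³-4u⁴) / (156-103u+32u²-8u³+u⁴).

(12-4u)/(-4+u)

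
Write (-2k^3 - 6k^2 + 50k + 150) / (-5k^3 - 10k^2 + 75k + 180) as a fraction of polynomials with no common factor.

(2k^2 - 50)/(5k^2 - 5k - 60)

By polynomial division,
  -2k^3 - 6k^2 + 50k + 150 = (2/5)(-5k^3 - 10k^2 + 75k + 180) + (-2k^2 + 20k + 78)
  -5k^3 - 10k^2 + 75k + 180 = ((5/2)k + 30)(-2k^2 + 20k + 78) + (-720k - 2160)
  -2k^2 + 20k + 78 = ((1/360)k - 13/360)(-720k - 2160) + (0)
Last nonzero remainder: -720k - 2160. Dividing through by -720 gives the monic gcd k + 3.
Cancel k + 3 from numerator and denominator to get the reduced form.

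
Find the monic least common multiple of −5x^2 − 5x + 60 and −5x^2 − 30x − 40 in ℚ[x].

x^3 + 3x^2 − 10x − 24

Euclidean algorithm in ℚ[x]:
  −5x^2 − 5x + 60 = (−5x^2 − 30x − 40) + (25x + 100)
  −5x^2 − 30x − 40 = (−(1/5)x − 2/5)(25x + 100) + (0)
Last nonzero remainder: 25x + 100. Dividing through by 25 gives the monic gcd x + 4.
Then lcm(f, g) = f·g / gcd(f, g); expanding and making the result monic gives the answer.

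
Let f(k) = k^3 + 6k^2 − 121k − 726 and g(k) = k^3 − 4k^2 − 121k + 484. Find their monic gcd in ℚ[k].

k^2 − 121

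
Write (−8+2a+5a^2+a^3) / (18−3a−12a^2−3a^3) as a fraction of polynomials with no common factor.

(−4−a)/(9+3a)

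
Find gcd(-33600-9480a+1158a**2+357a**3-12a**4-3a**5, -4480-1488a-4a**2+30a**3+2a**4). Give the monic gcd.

-280-58a+7a**2+a**3

Euclidean algorithm in ℚ[a]:
  -3a**5-12a**4+357a**3+1158a**2-9480a-33600 = (-(3/2)a+33/2)(2a**4+30a**3-4a**2-1488a-4480) + (-144a**3-1008a**2+8352a+40320)
  2a**4+30a**3-4a**2-1488a-4480 = (-(1/72)a-1/9)(-144a**3-1008a**2+8352a+40320) + (0)
Last nonzero remainder: -144a**3-1008a**2+8352a+40320. Dividing through by -144 gives the monic gcd a**3+7a**2-58a-280.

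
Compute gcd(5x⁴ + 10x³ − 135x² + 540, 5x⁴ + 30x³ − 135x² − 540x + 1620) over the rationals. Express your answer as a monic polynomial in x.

x³ − 27x + 54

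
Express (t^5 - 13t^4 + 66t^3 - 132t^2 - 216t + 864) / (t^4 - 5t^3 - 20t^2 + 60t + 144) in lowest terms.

By polynomial division,
  t^5 - 13t^4 + 66t^3 - 132t^2 - 216t + 864 = (t - 8)(t^4 - 5t^3 - 20t^2 + 60t + 144) + (46t^3 - 352t^2 + 120t + 2016)
  t^4 - 5t^3 - 20t^2 + 60t + 144 = ((1/46)t + 61/1058)(46t^3 - 352t^2 + 120t + 2016) + (-(1224/529)t^2 + (4896/529)t + 14688/529)
  46t^3 - 352t^2 + 120t + 2016 = (-(12167/612)t + 3703/51)(-(1224/529)t^2 + (4896/529)t + 14688/529) + (0)
Last nonzero remainder: -(1224/529)t^2 + (4896/529)t + 14688/529. Dividing through by -1224/529 gives the monic gcd t^2 - 4t - 12.
Cancel t^2 - 4t - 12 from numerator and denominator to get the reduced form.

(t^3 - 9t^2 + 42t - 72)/(t^2 - t - 12)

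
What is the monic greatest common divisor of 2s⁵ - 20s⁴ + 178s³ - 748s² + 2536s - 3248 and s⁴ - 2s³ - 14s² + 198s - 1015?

s² - 4s + 29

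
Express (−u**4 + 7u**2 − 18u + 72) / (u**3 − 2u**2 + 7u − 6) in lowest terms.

By polynomial division,
  −u**4 + 7u**2 − 18u + 72 = (−u − 2)(u**3 − 2u**2 + 7u − 6) + (10u**2 − 10u + 60)
  u**3 − 2u**2 + 7u − 6 = ((1/10)u − 1/10)(10u**2 − 10u + 60) + (0)
Last nonzero remainder: 10u**2 − 10u + 60. Dividing through by 10 gives the monic gcd u**2 − u + 6.
Cancel u**2 − u + 6 from numerator and denominator to get the reduced form.

(−u**2 − u + 12)/(u − 1)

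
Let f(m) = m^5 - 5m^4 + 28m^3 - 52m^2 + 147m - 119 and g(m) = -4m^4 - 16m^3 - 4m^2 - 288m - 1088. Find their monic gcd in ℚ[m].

Euclidean algorithm in ℚ[m]:
  m^5 - 5m^4 + 28m^3 - 52m^2 + 147m - 119 = (-(1/4)m + 9/4)(-4m^4 - 16m^3 - 4m^2 - 288m - 1088) + (63m^3 - 115m^2 + 523m + 2329)
  -4m^4 - 16m^3 - 4m^2 - 288m - 1088 = (-(4/63)m - 1468/3969)(63m^3 - 115m^2 + 523m + 2329) + (-(52900/3969)m^2 + (211600/3969)m - 899300/3969)
  63m^3 - 115m^2 + 523m + 2329 = (-(250047/52900)m - 543753/52900)(-(52900/3969)m^2 + (211600/3969)m - 899300/3969) + (0)
Last nonzero remainder: -(52900/3969)m^2 + (211600/3969)m - 899300/3969. Dividing through by -52900/3969 gives the monic gcd m^2 - 4m + 17.

m^2 - 4m + 17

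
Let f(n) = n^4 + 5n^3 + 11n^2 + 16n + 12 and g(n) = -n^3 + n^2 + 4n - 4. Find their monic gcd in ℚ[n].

Apply the Euclidean algorithm:
  n^4 + 5n^3 + 11n^2 + 16n + 12 = (-n - 6)(-n^3 + n^2 + 4n - 4) + (21n^2 + 36n - 12)
  -n^3 + n^2 + 4n - 4 = (-(1/21)n + 19/147)(21n^2 + 36n - 12) + (-(60/49)n - 120/49)
  21n^2 + 36n - 12 = (-(343/20)n + 49/10)(-(60/49)n - 120/49) + (0)
Last nonzero remainder: -(60/49)n - 120/49. Dividing through by -60/49 gives the monic gcd n + 2.

n + 2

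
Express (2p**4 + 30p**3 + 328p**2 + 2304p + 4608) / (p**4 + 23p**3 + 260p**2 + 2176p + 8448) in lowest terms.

(2p + 6)/(p + 11)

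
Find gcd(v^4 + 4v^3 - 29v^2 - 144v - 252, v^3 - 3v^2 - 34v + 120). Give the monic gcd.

Repeated division with remainder:
  v^4 + 4v^3 - 29v^2 - 144v - 252 = (v + 7)(v^3 - 3v^2 - 34v + 120) + (26v^2 - 26v - 1092)
  v^3 - 3v^2 - 34v + 120 = ((1/26)v - 1/13)(26v^2 - 26v - 1092) + (6v + 36)
  26v^2 - 26v - 1092 = ((13/3)v - 91/3)(6v + 36) + (0)
Last nonzero remainder: 6v + 36. Dividing through by 6 gives the monic gcd v + 6.

v + 6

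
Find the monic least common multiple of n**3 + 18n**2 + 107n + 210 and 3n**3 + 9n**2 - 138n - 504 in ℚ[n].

Repeated division with remainder:
  n**3 + 18n**2 + 107n + 210 = (1/3)(3n**3 + 9n**2 - 138n - 504) + (15n**2 + 153n + 378)
  3n**3 + 9n**2 - 138n - 504 = ((1/5)n - 36/25)(15n**2 + 153n + 378) + ((168/25)n + 1008/25)
  15n**2 + 153n + 378 = ((125/56)n + 75/8)((168/25)n + 1008/25) + (0)
Last nonzero remainder: (168/25)n + 1008/25. Dividing through by 168/25 gives the monic gcd n + 6.
Then lcm(f, g) = f·g / gcd(f, g); expanding and making the result monic gives the answer.

n**5 + 15n**4 + 25n**3 - 615n**2 - 3626n - 5880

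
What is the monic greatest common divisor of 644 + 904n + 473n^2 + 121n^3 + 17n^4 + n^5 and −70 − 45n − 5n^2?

Euclidean algorithm in ℚ[n]:
  n^5 + 17n^4 + 121n^3 + 473n^2 + 904n + 644 = (−(1/5)n^3 − (8/5)n^2 − 7n − 46/5)(−5n^2 − 45n − 70) + (0)
Last nonzero remainder: −5n^2 − 45n − 70. Dividing through by −5 gives the monic gcd n^2 + 9n + 14.

14 + 9n + n^2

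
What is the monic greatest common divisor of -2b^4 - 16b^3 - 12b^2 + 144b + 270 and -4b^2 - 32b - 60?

Repeated division with remainder:
  -2b^4 - 16b^3 - 12b^2 + 144b + 270 = ((1/2)b^2 - 9/2)(-4b^2 - 32b - 60) + (0)
Last nonzero remainder: -4b^2 - 32b - 60. Dividing through by -4 gives the monic gcd b^2 + 8b + 15.

b^2 + 8b + 15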